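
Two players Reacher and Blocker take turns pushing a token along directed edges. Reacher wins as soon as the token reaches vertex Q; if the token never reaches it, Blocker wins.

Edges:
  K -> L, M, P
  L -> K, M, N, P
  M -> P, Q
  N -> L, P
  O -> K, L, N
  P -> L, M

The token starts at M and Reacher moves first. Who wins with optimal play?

Track states (vertex, player-to-move).
A0 = {(Q,Reacher), (Q,Blocker)}
A1: add {(M,Reacher)}.
(M,Reacher) ∈ A1 ⇒ Reacher forces the target.

Reacher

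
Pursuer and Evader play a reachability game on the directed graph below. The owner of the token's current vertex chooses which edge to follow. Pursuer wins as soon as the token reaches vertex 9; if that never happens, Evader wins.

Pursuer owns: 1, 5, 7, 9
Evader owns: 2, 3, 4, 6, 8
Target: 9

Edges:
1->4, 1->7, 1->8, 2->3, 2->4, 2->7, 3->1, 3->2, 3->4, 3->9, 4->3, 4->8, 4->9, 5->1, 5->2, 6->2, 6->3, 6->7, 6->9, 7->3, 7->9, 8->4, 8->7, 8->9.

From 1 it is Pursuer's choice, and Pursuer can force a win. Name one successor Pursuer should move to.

7

A0 = {9}
A1: add {7} — 7 (Pursuer) has 7→9.
A2: add {1} — 1 (Pursuer) has 1→7.
A3: add {5} — 5 (Pursuer) has 5→1.
A4 = A3; e.g. 2 (Evader) can still go to 3. Fixed point.
From 1, successor 7 is in the attractor (rank 1); the other successors 4, 8 are not.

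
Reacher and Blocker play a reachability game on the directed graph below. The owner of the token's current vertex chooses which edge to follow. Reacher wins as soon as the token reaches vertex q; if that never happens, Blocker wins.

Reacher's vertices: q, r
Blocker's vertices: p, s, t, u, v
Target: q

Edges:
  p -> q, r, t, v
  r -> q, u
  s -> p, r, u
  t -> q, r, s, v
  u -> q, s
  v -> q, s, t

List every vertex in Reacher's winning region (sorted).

q, r

A0 = {q}
A1: add {r} — r (Reacher) has r→q.
A2 = A1; e.g. p (Blocker) can still go to t. Fixed point.
Reacher's winning region = {q, r}.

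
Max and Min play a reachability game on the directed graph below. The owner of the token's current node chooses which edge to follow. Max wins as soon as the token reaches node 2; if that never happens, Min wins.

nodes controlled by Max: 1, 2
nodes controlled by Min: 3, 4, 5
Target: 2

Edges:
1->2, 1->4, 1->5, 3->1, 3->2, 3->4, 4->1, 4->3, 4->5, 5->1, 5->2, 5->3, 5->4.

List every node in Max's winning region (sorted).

A0 = {2}
A1: add {1} — 1 (Max) has 1→2.
A2 = A1; e.g. 3 (Min) can still go to 4. Fixed point.
Max's winning region = {1, 2}.

1, 2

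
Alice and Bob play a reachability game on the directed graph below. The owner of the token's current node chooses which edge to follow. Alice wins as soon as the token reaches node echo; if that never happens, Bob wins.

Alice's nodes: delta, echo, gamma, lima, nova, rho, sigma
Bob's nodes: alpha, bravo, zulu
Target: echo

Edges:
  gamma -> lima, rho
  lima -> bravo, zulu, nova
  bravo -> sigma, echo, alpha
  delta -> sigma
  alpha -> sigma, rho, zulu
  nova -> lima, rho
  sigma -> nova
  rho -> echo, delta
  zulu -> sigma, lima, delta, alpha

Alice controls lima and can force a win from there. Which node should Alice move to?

A0 = {echo}
A1: add {rho} — rho (Alice) has rho→echo.
A2: add {gamma, nova} — gamma (Alice) has gamma→rho; nova (Alice) has nova→rho.
A3: add {lima, sigma} — sigma (Alice) has sigma→nova; lima (Alice) has lima→nova.
A4: add {delta} — delta (Alice) has delta→sigma.
A5 = A4; e.g. bravo (Bob) can still go to alpha. Fixed point.
From lima, successor nova is in the attractor (rank 2); the other successors bravo, zulu are not.

nova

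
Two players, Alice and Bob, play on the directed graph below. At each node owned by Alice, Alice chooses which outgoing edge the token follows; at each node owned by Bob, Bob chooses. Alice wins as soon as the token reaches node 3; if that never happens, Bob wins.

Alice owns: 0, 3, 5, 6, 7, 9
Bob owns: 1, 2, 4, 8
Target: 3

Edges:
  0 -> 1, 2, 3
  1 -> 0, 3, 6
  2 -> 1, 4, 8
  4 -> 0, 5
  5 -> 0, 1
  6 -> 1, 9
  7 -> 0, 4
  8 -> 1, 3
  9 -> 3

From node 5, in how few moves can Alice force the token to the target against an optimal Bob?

2

A0 = {3}
A1: add {0, 9} — 0 (Alice) has 0→3; 9 (Alice) has 9→3.
A2: add {5, 6, 7} — 5 (Alice) has 5→0; 6 (Alice) has 6→9; 7 (Alice) has 7→0.
5 enters the attractor at level 2, so Alice can force the target in 2 moves from there.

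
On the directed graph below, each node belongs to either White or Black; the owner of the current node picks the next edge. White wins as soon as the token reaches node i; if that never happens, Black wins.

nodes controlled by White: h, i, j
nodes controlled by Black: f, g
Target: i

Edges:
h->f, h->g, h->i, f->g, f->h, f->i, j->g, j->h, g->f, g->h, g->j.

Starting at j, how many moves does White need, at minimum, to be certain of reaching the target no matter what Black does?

A0 = {i}
A1: add {h} — h (White) has h→i.
A2: add {j} — j (White) has j→h.
A3 = A2; e.g. f (Black) can still go to g. Fixed point.
j enters the attractor at level 2, so White can force the target in 2 moves from there.

2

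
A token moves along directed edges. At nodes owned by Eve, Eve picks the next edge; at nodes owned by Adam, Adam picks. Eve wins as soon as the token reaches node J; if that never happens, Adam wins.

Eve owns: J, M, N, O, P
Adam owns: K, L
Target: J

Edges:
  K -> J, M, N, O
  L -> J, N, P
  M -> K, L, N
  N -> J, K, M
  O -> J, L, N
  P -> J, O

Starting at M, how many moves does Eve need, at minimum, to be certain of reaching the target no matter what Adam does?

2

A0 = {J}
A1: add {N, O, P} — N (Eve) has N→J; O (Eve) has O→J; P (Eve) has P→J.
A2: add {L, M} — L (Adam): all of {J, N, P} already in; M (Eve) has M→N.
M enters the attractor at level 2, so Eve can force the target in 2 moves from there.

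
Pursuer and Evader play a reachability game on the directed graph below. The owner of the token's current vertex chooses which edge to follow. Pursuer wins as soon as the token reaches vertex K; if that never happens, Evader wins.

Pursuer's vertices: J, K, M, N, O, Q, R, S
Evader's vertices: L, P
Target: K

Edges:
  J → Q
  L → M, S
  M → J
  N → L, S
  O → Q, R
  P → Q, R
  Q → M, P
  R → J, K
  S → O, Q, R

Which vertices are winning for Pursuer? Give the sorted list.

A0 = {K}
A1: add {R} — R (Pursuer) has R→K.
A2: add {O, S} — O (Pursuer) has O→R; S (Pursuer) has S→R.
A3: add {N} — N (Pursuer) has N→S.
A4 = A3; e.g. J (Pursuer) has no edge into A3. Fixed point.
Pursuer's winning region = {K, N, O, R, S}.

K, N, O, R, S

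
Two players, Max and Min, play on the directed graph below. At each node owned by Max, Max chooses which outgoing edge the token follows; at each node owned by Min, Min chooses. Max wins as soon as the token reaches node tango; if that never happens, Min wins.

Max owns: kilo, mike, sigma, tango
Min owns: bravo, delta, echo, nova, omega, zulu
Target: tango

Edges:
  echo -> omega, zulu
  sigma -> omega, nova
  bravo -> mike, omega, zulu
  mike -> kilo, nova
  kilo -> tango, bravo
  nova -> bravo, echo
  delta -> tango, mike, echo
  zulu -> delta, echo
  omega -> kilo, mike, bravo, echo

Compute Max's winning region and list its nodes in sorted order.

kilo, mike, tango

A0 = {tango}
A1: add {kilo} — kilo (Max) has kilo→tango.
A2: add {mike} — mike (Max) has mike→kilo.
A3 = A2; e.g. delta (Min) can still go to echo. Fixed point.
Max's winning region = {kilo, mike, tango}.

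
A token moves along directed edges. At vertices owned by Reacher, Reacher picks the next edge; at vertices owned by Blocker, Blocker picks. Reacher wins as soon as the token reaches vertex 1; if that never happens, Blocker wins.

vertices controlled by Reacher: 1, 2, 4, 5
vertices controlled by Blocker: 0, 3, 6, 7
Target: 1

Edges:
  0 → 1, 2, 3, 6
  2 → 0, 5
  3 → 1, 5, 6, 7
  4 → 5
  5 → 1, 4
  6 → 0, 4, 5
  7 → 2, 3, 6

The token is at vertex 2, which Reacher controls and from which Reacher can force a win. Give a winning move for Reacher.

A0 = {1}
A1: add {5} — 5 (Reacher) has 5→1.
A2: add {2, 4} — 2 (Reacher) has 2→5; 4 (Reacher) has 4→5.
A3 = A2; e.g. 0 (Blocker) can still go to 3. Fixed point.
From 2, successor 5 is in the attractor (rank 1); the other successor 0 is not.

5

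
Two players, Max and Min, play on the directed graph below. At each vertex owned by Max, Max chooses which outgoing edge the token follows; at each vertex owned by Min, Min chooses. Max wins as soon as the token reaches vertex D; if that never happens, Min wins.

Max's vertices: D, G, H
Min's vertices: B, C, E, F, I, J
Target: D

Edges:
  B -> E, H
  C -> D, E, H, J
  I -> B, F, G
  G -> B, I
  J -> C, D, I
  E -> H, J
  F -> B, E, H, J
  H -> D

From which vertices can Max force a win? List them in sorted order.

D, H

A0 = {D}
A1: add {H} — H (Max) has H→D.
A2 = A1; e.g. B (Min) can still go to E. Fixed point.
Max's winning region = {D, H}.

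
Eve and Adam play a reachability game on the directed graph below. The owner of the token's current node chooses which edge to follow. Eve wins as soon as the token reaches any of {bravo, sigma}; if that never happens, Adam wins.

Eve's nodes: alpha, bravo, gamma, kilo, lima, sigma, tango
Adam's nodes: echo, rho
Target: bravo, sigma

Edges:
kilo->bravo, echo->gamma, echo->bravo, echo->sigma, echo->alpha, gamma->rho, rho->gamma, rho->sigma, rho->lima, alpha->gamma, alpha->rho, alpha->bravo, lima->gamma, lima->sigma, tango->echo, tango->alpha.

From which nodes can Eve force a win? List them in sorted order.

A0 = {bravo, sigma}
A1: add {alpha, kilo, lima} — kilo (Eve) has kilo→bravo; alpha (Eve) has alpha→bravo; lima (Eve) has lima→sigma.
A2: add {tango} — tango (Eve) has tango→alpha.
A3 = A2; e.g. echo (Adam) can still go to gamma. Fixed point.
Eve's winning region = {alpha, bravo, kilo, lima, sigma, tango}.

alpha, bravo, kilo, lima, sigma, tango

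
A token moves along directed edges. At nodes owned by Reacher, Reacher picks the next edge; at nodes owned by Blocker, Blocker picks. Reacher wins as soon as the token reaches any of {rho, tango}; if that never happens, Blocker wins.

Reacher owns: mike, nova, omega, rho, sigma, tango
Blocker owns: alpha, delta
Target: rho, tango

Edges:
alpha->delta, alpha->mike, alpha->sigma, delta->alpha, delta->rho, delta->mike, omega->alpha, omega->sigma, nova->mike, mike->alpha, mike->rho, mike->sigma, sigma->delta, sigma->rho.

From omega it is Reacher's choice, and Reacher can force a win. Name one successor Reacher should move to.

A0 = {rho, tango}
A1: add {mike, sigma} — mike (Reacher) has mike→rho; sigma (Reacher) has sigma→rho.
A2: add {nova, omega} — omega (Reacher) has omega→sigma; nova (Reacher) has nova→mike.
A3 = A2; e.g. alpha (Blocker) can still go to delta. Fixed point.
From omega, successor sigma is in the attractor (rank 1); the other successor alpha is not.

sigma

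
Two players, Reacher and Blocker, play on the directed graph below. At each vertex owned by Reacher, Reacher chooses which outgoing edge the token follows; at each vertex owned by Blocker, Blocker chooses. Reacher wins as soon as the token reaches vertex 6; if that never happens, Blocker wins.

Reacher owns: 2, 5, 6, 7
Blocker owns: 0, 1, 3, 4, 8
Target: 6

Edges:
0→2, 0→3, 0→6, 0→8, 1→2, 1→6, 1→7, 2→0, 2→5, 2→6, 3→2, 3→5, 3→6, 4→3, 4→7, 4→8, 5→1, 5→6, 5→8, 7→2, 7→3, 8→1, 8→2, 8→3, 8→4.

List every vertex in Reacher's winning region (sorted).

A0 = {6}
A1: add {2, 5} — 2 (Reacher) has 2→6; 5 (Reacher) has 5→6.
A2: add {3, 7} — 3 (Blocker): all of {2, 5, 6} already in; 7 (Reacher) has 7→2.
A3: add {1} — 1 (Blocker): all of {2, 6, 7} already in.
A4 = A3; e.g. 0 (Blocker) can still go to 8. Fixed point.
Reacher's winning region = {1, 2, 3, 5, 6, 7}.

1, 2, 3, 5, 6, 7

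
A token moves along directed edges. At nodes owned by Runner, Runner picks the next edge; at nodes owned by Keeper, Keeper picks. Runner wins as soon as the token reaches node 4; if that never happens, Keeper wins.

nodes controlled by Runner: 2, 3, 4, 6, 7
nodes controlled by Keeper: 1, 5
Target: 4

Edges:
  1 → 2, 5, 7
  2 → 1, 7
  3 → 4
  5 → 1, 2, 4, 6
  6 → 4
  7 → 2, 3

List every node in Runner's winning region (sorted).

A0 = {4}
A1: add {3, 6} — 3 (Runner) has 3→4; 6 (Runner) has 6→4.
A2: add {7} — 7 (Runner) has 7→3.
A3: add {2} — 2 (Runner) has 2→7.
A4 = A3; e.g. 1 (Keeper) can still go to 5. Fixed point.
Runner's winning region = {2, 3, 4, 6, 7}.

2, 3, 4, 6, 7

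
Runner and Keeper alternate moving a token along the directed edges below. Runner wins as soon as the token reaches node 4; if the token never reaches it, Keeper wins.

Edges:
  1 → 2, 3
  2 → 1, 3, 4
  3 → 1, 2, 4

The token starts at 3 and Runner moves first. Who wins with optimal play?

Track states (vertex, player-to-move).
A0 = {(4,Runner), (4,Keeper)}
A1: add {(2,Runner), (3,Runner)}.
(3,Runner) ∈ A1 ⇒ Runner forces the target.

Runner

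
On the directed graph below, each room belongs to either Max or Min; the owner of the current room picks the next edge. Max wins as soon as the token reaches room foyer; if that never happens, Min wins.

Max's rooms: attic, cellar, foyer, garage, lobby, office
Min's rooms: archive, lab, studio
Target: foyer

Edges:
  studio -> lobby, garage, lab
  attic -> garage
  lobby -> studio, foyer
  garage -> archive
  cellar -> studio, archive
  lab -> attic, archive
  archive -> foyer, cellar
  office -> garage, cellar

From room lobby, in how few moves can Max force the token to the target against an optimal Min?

A0 = {foyer}
A1: add {lobby} — lobby (Max) has lobby→foyer.
A2 = A1; e.g. studio (Min) can still go to garage. Fixed point.
lobby enters the attractor at level 1, so Max can force the target in 1 move from there.

1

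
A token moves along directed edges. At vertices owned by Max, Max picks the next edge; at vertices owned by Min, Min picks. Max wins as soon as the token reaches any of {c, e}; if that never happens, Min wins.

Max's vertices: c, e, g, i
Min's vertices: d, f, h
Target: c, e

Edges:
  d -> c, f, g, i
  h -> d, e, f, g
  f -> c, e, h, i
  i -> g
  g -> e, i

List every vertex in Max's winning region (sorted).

c, e, g, i

A0 = {c, e}
A1: add {g} — g (Max) has g→e.
A2: add {i} — i (Max) has i→g.
A3 = A2; e.g. d (Min) can still go to f. Fixed point.
Max's winning region = {c, e, g, i}.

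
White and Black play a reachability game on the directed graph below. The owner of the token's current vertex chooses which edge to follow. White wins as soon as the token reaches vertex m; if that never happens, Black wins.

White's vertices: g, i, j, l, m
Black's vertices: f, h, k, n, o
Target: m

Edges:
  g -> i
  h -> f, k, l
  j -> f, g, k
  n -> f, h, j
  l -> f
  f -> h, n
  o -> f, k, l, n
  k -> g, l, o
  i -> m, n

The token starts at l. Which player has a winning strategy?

A0 = {m}
A1: add {i} — i (White) has i→m.
A2: add {g} — g (White) has g→i.
A3: add {j} — j (White) has j→g.
A4 = A3; e.g. f (Black) can still go to h. Fixed point.
l never enters the attractor, so Black can avoid the target forever.

Black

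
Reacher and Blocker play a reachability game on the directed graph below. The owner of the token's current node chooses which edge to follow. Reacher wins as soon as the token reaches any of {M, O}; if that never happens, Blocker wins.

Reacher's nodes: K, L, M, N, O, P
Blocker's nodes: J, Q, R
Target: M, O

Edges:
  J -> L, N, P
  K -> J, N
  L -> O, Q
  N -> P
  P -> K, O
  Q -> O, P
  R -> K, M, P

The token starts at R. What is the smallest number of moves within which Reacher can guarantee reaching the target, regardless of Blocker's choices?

A0 = {M, O}
A1: add {L, P} — L (Reacher) has L→O; P (Reacher) has P→O.
A2: add {N, Q} — N (Reacher) has N→P; Q (Blocker): all of {O, P} already in.
A3: add {J, K} — J (Blocker): all of {L, N, P} already in; K (Reacher) has K→N.
A4: add {R} — R (Blocker): all of {K, M, P} already in.
A4 = all vertices. Fixed point.
R enters the attractor at level 4, so Reacher can force the target in 4 moves from there.

4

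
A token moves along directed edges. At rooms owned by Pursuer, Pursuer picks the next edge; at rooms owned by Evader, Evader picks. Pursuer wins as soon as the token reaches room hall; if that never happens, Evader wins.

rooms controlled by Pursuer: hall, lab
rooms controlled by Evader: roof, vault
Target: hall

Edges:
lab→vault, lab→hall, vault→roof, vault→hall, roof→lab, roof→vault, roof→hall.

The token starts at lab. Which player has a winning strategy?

A0 = {hall}
A1: add {lab} — lab (Pursuer) has lab→hall.
A2 = A1; e.g. vault (Evader) can still go to roof. Fixed point.
lab ∈ A1, so Pursuer can force the target.

Pursuer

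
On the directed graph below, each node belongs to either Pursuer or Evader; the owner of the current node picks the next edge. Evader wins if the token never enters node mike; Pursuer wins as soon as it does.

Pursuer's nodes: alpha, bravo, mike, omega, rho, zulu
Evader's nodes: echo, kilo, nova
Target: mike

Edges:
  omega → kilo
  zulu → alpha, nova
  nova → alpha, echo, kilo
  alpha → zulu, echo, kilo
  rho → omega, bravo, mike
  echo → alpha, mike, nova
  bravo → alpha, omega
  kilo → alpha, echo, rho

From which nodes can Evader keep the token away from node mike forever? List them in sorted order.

A0 = {mike}
A1: add {rho} — rho (Pursuer) has rho→mike.
A2 = A1; e.g. zulu (Pursuer) has no edge into A1. Fixed point.
Pursuer's attractor = {mike, rho}; Evader avoids the target exactly from the complement.

alpha, bravo, echo, kilo, nova, omega, zulu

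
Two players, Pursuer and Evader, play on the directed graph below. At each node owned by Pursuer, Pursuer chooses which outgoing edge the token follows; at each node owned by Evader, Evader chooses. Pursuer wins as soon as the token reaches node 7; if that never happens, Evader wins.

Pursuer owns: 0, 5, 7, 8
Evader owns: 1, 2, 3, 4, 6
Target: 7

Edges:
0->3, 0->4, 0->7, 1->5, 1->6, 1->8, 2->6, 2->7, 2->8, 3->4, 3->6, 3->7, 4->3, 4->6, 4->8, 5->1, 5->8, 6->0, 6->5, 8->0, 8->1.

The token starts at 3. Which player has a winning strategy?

Evader

A0 = {7}
A1: add {0} — 0 (Pursuer) has 0→7.
A2: add {8} — 8 (Pursuer) has 8→0.
A3: add {5} — 5 (Pursuer) has 5→8.
A4: add {6} — 6 (Evader): all of {0, 5} already in.
A5: add {1, 2} — 1 (Evader): all of {5, 6, 8} already in; 2 (Evader): all of {6, 7, 8} already in.
A6 = A5; e.g. 3 (Evader) can still go to 4. Fixed point.
3 never enters the attractor, so Evader can avoid the target forever.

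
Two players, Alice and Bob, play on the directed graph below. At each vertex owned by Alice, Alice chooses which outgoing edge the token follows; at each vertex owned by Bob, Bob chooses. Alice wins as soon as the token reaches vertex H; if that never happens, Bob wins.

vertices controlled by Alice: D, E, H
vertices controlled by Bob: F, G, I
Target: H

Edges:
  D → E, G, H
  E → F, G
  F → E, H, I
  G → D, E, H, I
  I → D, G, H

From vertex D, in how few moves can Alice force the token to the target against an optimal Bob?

A0 = {H}
A1: add {D} — D (Alice) has D→H.
A2 = A1; e.g. E (Alice) has no edge into A1. Fixed point.
D enters the attractor at level 1, so Alice can force the target in 1 move from there.

1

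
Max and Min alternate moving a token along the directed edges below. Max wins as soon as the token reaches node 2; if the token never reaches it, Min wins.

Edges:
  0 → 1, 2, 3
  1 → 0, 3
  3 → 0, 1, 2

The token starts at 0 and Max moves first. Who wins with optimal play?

Max

Track states (vertex, player-to-move).
A0 = {(2,Max), (2,Min)}
A1: add {(0,Max), (3,Max)}.
(0,Max) ∈ A1 ⇒ Max forces the target.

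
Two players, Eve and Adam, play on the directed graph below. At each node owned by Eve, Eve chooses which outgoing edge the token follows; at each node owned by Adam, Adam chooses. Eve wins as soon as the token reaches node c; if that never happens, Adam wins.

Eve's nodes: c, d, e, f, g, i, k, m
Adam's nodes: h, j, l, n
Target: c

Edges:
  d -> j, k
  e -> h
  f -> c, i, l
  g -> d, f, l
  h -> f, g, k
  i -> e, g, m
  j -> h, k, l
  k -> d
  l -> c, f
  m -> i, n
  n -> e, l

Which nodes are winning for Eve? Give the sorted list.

c, f, g, i, l, m

A0 = {c}
A1: add {f} — f (Eve) has f→c.
A2: add {g, l} — g (Eve) has g→f; l (Adam): all of {c, f} already in.
A3: add {i} — i (Eve) has i→g.
A4: add {m} — m (Eve) has m→i.
A5 = A4; e.g. d (Eve) has no edge into A4. Fixed point.
Eve's winning region = {c, f, g, i, l, m}.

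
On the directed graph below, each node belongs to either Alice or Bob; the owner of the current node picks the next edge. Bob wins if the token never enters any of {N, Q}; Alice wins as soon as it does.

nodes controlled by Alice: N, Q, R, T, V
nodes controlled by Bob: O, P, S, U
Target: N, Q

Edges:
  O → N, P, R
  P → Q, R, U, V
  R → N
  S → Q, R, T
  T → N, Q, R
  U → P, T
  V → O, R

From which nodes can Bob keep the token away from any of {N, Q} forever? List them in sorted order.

O, P, U

A0 = {N, Q}
A1: add {R, T} — R (Alice) has R→N; T (Alice) has T→N.
A2: add {S, V} — S (Bob): all of {Q, R, T} already in; V (Alice) has V→R.
A3 = A2; e.g. O (Bob) can still go to P. Fixed point.
Alice's attractor = {N, Q, R, S, T, V}; Bob avoids the target exactly from the complement.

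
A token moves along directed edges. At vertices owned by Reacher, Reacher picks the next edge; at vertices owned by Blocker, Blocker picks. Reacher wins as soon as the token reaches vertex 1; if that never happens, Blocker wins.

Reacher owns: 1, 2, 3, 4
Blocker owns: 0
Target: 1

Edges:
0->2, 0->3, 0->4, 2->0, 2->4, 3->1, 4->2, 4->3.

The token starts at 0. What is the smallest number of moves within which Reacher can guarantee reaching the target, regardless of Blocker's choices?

A0 = {1}
A1: add {3} — 3 (Reacher) has 3→1.
A2: add {4} — 4 (Reacher) has 4→3.
A3: add {2} — 2 (Reacher) has 2→4.
A4: add {0} — 0 (Blocker): all of {2, 3, 4} already in.
A4 = all vertices. Fixed point.
0 enters the attractor at level 4, so Reacher can force the target in 4 moves from there.

4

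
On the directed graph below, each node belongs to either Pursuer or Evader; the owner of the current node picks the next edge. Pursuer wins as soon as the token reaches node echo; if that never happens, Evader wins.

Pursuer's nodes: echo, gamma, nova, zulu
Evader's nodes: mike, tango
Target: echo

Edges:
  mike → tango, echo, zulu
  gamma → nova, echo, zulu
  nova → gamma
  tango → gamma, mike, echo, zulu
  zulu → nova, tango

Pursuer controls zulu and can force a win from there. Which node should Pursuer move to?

nova

A0 = {echo}
A1: add {gamma} — gamma (Pursuer) has gamma→echo.
A2: add {nova} — nova (Pursuer) has nova→gamma.
A3: add {zulu} — zulu (Pursuer) has zulu→nova.
A4 = A3; e.g. tango (Evader) can still go to mike. Fixed point.
From zulu, successor nova is in the attractor (rank 2); the other successor tango is not.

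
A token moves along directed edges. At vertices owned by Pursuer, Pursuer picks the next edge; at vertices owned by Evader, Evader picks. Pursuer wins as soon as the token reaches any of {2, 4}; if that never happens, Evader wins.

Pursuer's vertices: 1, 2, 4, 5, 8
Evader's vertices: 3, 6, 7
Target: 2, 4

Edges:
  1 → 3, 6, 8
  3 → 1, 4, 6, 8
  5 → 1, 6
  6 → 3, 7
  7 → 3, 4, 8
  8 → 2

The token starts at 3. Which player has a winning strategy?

A0 = {2, 4}
A1: add {8} — 8 (Pursuer) has 8→2.
A2: add {1} — 1 (Pursuer) has 1→8.
A3: add {5} — 5 (Pursuer) has 5→1.
A4 = A3; e.g. 3 (Evader) can still go to 6. Fixed point.
3 never enters the attractor, so Evader can avoid the target forever.

Evader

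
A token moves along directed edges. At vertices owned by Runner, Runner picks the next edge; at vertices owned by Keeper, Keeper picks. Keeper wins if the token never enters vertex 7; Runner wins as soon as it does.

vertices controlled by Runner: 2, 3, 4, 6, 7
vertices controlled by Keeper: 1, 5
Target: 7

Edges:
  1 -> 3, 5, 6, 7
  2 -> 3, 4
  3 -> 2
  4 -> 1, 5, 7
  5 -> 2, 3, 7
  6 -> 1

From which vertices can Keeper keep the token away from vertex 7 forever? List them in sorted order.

A0 = {7}
A1: add {4} — 4 (Runner) has 4→7.
A2: add {2} — 2 (Runner) has 2→4.
A3: add {3} — 3 (Runner) has 3→2.
A4: add {5} — 5 (Keeper): all of {2, 3, 7} already in.
A5 = A4; e.g. 1 (Keeper) can still go to 6. Fixed point.
Runner's attractor = {2, 3, 4, 5, 7}; Keeper avoids the target exactly from the complement.

1, 6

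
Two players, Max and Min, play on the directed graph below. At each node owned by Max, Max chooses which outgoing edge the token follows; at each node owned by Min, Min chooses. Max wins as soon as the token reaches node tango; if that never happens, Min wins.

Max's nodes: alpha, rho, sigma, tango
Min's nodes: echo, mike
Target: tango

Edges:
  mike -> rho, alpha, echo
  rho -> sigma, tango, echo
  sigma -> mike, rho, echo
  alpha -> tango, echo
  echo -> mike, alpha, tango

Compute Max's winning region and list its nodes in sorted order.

A0 = {tango}
A1: add {alpha, rho} — rho (Max) has rho→tango; alpha (Max) has alpha→tango.
A2: add {sigma} — sigma (Max) has sigma→rho.
A3 = A2; e.g. mike (Min) can still go to echo. Fixed point.
Max's winning region = {alpha, rho, sigma, tango}.

alpha, rho, sigma, tango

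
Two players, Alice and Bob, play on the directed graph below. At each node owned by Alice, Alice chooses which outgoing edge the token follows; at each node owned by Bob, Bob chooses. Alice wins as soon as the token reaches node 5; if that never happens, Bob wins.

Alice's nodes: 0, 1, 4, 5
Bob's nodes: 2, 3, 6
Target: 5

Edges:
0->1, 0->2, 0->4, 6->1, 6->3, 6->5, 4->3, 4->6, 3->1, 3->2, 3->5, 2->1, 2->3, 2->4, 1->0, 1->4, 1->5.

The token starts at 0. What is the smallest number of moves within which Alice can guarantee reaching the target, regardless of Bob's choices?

2

A0 = {5}
A1: add {1} — 1 (Alice) has 1→5.
A2: add {0} — 0 (Alice) has 0→1.
A3 = A2; e.g. 2 (Bob) can still go to 3. Fixed point.
0 enters the attractor at level 2, so Alice can force the target in 2 moves from there.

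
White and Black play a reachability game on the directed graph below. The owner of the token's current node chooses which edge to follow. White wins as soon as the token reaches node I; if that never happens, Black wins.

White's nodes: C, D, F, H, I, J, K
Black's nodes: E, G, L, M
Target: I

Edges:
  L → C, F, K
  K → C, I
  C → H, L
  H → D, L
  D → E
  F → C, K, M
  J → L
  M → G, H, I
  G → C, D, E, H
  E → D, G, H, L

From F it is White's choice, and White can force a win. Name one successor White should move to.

A0 = {I}
A1: add {K} — K (White) has K→I.
A2: add {F} — F (White) has F→K.
A3 = A2; e.g. C (White) has no edge into A2. Fixed point.
From F, successor K is in the attractor (rank 1); the other successors C, M are not.

K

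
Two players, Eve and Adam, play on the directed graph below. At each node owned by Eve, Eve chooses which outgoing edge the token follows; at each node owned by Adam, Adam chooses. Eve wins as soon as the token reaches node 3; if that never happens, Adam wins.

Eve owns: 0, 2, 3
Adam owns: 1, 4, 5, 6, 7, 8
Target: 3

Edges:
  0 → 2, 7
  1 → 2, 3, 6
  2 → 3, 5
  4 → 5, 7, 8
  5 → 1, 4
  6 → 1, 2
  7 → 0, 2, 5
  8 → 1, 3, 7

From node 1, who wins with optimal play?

A0 = {3}
A1: add {2} — 2 (Eve) has 2→3.
A2: add {0} — 0 (Eve) has 0→2.
A3 = A2; e.g. 1 (Adam) can still go to 6. Fixed point.
1 never enters the attractor, so Adam can avoid the target forever.

Adam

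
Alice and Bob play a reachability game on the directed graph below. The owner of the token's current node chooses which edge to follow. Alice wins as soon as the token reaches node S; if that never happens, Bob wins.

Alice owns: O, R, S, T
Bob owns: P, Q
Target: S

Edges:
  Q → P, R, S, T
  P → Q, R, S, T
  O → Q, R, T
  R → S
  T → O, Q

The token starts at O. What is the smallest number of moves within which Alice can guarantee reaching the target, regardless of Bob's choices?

2

A0 = {S}
A1: add {R} — R (Alice) has R→S.
A2: add {O} — O (Alice) has O→R.
O enters the attractor at level 2, so Alice can force the target in 2 moves from there.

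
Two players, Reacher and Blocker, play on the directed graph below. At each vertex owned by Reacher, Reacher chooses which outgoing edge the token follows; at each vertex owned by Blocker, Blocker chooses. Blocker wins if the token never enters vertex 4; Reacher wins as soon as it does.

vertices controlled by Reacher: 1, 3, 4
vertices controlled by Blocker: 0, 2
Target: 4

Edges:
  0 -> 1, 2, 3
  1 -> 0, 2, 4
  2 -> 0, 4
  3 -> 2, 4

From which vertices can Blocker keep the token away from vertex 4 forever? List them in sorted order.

A0 = {4}
A1: add {1, 3} — 1 (Reacher) has 1→4; 3 (Reacher) has 3→4.
A2 = A1; e.g. 0 (Blocker) can still go to 2. Fixed point.
Reacher's attractor = {1, 3, 4}; Blocker avoids the target exactly from the complement.

0, 2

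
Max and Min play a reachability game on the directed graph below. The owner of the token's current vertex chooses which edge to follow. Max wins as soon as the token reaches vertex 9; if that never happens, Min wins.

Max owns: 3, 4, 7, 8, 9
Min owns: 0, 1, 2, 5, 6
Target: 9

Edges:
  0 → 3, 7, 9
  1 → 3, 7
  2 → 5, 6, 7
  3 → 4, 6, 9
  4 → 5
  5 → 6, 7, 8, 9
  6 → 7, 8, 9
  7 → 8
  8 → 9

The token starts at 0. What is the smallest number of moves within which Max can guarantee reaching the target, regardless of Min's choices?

3

A0 = {9}
A1: add {3, 8} — 3 (Max) has 3→9; 8 (Max) has 8→9.
A2: add {7} — 7 (Max) has 7→8.
A3: add {0, 1, 6} — 0 (Min): all of {3, 7, 9} already in; 1 (Min): all of {3, 7} already in; 6 (Min): all of {7, 8, 9} already in.
0 enters the attractor at level 3, so Max can force the target in 3 moves from there.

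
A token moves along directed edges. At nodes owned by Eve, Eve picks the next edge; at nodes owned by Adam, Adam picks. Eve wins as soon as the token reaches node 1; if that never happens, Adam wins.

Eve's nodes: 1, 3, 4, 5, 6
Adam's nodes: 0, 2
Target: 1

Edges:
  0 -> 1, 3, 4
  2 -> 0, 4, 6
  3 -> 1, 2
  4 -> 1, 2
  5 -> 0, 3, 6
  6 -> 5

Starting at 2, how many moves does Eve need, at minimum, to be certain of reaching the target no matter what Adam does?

A0 = {1}
A1: add {3, 4} — 3 (Eve) has 3→1; 4 (Eve) has 4→1.
A2: add {0, 5} — 0 (Adam): all of {1, 3, 4} already in; 5 (Eve) has 5→3.
A3: add {6} — 6 (Eve) has 6→5.
A4: add {2} — 2 (Adam): all of {0, 4, 6} already in.
A4 = all vertices. Fixed point.
2 enters the attractor at level 4, so Eve can force the target in 4 moves from there.

4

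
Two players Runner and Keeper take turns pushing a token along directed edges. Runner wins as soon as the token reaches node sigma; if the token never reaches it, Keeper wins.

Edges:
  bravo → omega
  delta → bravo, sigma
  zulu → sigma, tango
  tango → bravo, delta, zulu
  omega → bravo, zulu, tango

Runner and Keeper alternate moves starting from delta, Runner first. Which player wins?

Runner

Track states (vertex, player-to-move).
A0 = {(sigma,Runner), (sigma,Keeper)}
A1: add {(delta,Runner), (zulu,Runner)}.
(delta,Runner) ∈ A1 ⇒ Runner forces the target.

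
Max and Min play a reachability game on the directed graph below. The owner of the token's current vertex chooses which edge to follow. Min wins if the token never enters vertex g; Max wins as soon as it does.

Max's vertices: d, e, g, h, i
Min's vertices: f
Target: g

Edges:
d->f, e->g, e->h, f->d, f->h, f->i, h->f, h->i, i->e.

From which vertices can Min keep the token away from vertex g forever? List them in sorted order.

A0 = {g}
A1: add {e} — e (Max) has e→g.
A2: add {i} — i (Max) has i→e.
A3: add {h} — h (Max) has h→i.
A4 = A3; e.g. d (Max) has no edge into A3. Fixed point.
Max's attractor = {e, g, h, i}; Min avoids the target exactly from the complement.

d, f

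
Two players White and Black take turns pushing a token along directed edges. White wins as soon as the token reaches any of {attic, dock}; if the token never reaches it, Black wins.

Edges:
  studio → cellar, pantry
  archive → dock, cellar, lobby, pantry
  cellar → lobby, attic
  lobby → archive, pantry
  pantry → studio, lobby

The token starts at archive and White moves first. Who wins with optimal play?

White

Track states (vertex, player-to-move).
A0 = {(dock,White), (dock,Black), (attic,White), (attic,Black)}
A1: add {(archive,White), (cellar,White)}.
(archive,White) ∈ A1 ⇒ White forces the target.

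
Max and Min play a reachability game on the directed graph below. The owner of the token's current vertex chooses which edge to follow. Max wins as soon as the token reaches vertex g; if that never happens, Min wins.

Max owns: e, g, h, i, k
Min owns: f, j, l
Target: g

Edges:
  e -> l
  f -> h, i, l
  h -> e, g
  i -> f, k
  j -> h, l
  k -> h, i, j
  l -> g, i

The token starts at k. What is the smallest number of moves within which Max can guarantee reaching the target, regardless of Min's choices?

A0 = {g}
A1: add {h} — h (Max) has h→g.
A2: add {k} — k (Max) has k→h.
k enters the attractor at level 2, so Max can force the target in 2 moves from there.

2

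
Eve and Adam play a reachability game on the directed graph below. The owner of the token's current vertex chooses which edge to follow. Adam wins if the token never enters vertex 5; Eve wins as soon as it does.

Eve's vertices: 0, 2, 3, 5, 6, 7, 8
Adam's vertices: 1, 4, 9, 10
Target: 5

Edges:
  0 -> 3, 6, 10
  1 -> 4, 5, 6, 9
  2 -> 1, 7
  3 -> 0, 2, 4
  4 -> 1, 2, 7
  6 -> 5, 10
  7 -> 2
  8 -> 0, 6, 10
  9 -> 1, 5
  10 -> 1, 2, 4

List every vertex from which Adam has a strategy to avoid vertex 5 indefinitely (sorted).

A0 = {5}
A1: add {6} — 6 (Eve) has 6→5.
A2: add {0, 8} — 0 (Eve) has 0→6; 8 (Eve) has 8→6.
A3: add {3} — 3 (Eve) has 3→0.
A4 = A3; e.g. 1 (Adam) can still go to 4. Fixed point.
Eve's attractor = {0, 3, 5, 6, 8}; Adam avoids the target exactly from the complement.

1, 2, 4, 7, 9, 10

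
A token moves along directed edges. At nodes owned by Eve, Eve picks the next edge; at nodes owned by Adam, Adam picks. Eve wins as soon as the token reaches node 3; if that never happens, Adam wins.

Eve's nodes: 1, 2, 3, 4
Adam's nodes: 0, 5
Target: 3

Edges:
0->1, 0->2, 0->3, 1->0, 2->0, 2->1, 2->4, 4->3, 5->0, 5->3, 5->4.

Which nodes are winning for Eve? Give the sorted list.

A0 = {3}
A1: add {4} — 4 (Eve) has 4→3.
A2: add {2} — 2 (Eve) has 2→4.
A3 = A2; e.g. 0 (Adam) can still go to 1. Fixed point.
Eve's winning region = {2, 3, 4}.

2, 3, 4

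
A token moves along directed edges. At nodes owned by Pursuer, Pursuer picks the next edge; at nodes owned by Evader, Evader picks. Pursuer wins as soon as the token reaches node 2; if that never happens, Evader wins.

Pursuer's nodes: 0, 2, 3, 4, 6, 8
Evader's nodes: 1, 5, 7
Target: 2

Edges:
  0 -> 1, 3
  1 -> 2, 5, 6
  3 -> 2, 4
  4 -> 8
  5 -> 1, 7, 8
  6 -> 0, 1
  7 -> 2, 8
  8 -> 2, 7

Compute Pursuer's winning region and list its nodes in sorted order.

A0 = {2}
A1: add {3, 8} — 3 (Pursuer) has 3→2; 8 (Pursuer) has 8→2.
A2: add {0, 4, 7} — 0 (Pursuer) has 0→3; 4 (Pursuer) has 4→8; 7 (Evader): all of {2, 8} already in.
A3: add {6} — 6 (Pursuer) has 6→0.
A4 = A3; e.g. 1 (Evader) can still go to 5. Fixed point.
Pursuer's winning region = {0, 2, 3, 4, 6, 7, 8}.

0, 2, 3, 4, 6, 7, 8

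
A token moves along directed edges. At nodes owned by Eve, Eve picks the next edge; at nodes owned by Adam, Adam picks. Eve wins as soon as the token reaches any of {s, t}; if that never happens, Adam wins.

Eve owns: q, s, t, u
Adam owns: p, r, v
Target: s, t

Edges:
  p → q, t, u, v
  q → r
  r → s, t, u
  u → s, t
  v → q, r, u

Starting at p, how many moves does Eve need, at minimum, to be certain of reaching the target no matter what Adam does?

A0 = {s, t}
A1: add {u} — u (Eve) has u→s.
A2: add {r} — r (Adam): all of {s, t, u} already in.
A3: add {q} — q (Eve) has q→r.
A4: add {v} — v (Adam): all of {q, r, u} already in.
A5: add {p} — p (Adam): all of {q, t, u, v} already in.
A5 = all vertices. Fixed point.
p enters the attractor at level 5, so Eve can force the target in 5 moves from there.

5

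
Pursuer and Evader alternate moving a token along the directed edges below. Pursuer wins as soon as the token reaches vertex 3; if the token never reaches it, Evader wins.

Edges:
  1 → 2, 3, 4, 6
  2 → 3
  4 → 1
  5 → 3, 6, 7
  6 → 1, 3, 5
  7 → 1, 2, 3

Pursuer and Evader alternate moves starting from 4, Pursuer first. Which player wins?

Track states (vertex, player-to-move).
A0 = {(3,Pursuer), (3,Evader)}
A1: add {(1,Pursuer), (2,Pursuer), (2,Evader), (5,Pursuer), (6,Pursuer), (7,Pursuer)}.
A2: add {(4,Evader), (5,Evader), (6,Evader), (7,Evader)}.
A3 = A2; e.g. (1,Evader) stays out. (4,Pursuer) never enters ⇒ Evader avoids the target.

Evader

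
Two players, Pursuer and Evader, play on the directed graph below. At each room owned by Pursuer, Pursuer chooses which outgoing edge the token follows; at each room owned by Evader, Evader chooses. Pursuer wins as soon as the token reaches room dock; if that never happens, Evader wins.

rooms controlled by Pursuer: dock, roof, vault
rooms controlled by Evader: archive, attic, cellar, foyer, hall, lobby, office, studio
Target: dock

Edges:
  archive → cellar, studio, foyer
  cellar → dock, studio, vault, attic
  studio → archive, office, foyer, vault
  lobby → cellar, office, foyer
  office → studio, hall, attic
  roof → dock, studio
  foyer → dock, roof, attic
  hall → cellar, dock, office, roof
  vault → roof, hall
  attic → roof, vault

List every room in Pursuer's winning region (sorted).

A0 = {dock}
A1: add {roof} — roof (Pursuer) has roof→dock.
A2: add {vault} — vault (Pursuer) has vault→roof.
A3: add {attic} — attic (Evader): all of {roof, vault} already in.
A4: add {foyer} — foyer (Evader): all of {dock, roof, attic} already in.
A5 = A4; e.g. archive (Evader) can still go to cellar. Fixed point.
Pursuer's winning region = {attic, dock, foyer, roof, vault}.

attic, dock, foyer, roof, vault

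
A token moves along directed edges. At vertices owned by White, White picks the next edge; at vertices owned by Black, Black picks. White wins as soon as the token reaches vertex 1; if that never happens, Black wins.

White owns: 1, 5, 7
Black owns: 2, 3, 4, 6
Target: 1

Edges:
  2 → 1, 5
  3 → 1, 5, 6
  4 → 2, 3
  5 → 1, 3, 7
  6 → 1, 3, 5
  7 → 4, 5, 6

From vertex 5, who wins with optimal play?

White

A0 = {1}
A1: add {5} — 5 (White) has 5→1.
5 ∈ A1, so White can force the target.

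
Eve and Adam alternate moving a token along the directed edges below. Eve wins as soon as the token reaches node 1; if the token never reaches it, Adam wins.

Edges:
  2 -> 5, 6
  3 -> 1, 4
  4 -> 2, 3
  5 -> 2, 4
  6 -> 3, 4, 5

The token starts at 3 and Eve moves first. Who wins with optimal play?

Track states (vertex, player-to-move).
A0 = {(1,Eve), (1,Adam)}
A1: add {(3,Eve)}.
(3,Eve) ∈ A1 ⇒ Eve forces the target.

Eve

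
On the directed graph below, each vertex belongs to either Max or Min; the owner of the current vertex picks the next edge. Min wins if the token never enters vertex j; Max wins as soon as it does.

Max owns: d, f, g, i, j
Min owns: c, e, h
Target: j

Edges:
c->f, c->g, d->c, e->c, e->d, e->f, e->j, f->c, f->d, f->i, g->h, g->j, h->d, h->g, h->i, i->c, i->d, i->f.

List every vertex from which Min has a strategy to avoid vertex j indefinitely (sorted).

c, d, e, f, h, i

A0 = {j}
A1: add {g} — g (Max) has g→j.
A2 = A1; e.g. c (Min) can still go to f. Fixed point.
Max's attractor = {g, j}; Min avoids the target exactly from the complement.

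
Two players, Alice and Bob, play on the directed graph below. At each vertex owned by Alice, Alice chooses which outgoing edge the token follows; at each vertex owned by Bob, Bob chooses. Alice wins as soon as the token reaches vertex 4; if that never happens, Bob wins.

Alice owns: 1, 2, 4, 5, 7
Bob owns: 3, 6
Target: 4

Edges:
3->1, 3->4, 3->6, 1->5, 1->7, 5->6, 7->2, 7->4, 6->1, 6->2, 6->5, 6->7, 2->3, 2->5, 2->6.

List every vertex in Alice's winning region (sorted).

A0 = {4}
A1: add {7} — 7 (Alice) has 7→4.
A2: add {1} — 1 (Alice) has 1→7.
A3 = A2; e.g. 2 (Alice) has no edge into A2. Fixed point.
Alice's winning region = {1, 4, 7}.

1, 4, 7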